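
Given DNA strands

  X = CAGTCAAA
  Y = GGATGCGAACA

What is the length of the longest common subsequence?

Match A [2,3]; then G [3,5]; then C [5,6]; then A [6,8]; then A [7,9]; then A [8,11] — 6 bases in the same relative order in both. Since dp[8][11] = 6, nothing longer is possible.

6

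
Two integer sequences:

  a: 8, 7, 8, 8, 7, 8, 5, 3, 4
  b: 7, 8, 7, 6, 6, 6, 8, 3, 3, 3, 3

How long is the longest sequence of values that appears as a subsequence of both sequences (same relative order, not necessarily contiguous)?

One common subsequence of length 5: 7 at a[2]=b[1] → 8 at a[4]=b[2] → 7 at a[5]=b[3] → 8 at a[6]=b[7] → 3 at a[8]=b[11]. The LCS DP gives dp[9][11] = 5, so this is optimal.

5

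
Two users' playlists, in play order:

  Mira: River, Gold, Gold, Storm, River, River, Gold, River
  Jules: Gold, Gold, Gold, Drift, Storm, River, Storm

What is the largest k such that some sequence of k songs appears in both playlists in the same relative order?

4

Taking Gold (Mira #2, Jules #2) → Gold (Mira #3, Jules #3) → Storm (Mira #4, Jules #5) → River (Mira #5, Jules #6) gives a common subsequence of length 4. Since dp[8][7] = 4, nothing longer is possible.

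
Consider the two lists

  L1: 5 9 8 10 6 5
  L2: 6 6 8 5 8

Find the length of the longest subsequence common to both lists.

2

Pick 5 (L1 #1, L2 #4) → 8 (L1 #3, L2 #5); all 2 values appear in both, in order, and the DP table's final entry dp[6][5] is also 2, so no common subsequence is longer.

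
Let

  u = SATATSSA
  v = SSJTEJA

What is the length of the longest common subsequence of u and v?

Let dp[i][j] be the LCS length of the first i characters of u and the first j characters of v. dp[i][j] = dp[i-1][j-1]+1 when the i-th and j-th characters match, else max(dp[i-1][j], dp[i][j-1]).
    ·  S  S  J  T  E  J  A
 ·  0  0  0  0  0  0  0  0
 S  0  1  1  1  1  1  1  1
 A  0  1  1  1  1  1  1  2
 T  0  1  1  1  2  2  2  2
 A  0  1  1  1  2  2  2  3
 T  0  1  1  1  2  2  2  3
 S  0  1  2  2  2  2  2  3
 S  0  1  2  2  2  2  2  3
 A  0  1  2  2  2  2  2  3
dp[8][7] = 3. One LCS (by backtracking along matches): STA.

3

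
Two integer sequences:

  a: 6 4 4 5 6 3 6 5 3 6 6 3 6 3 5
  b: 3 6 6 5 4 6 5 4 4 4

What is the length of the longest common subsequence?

Let dp[i][j] be the LCS length of the first i values of a and the first j values of b. dp[i][j] = dp[i-1][j-1]+1 when the i-th and j-th values match, else max(dp[i-1][j], dp[i][j-1]).
    ·  3  6  6  5  4  6  5  4  4  4
 ·  0  0  0  0  0  0  0  0  0  0  0
 6  0  0  1  1  1  1  1  1  1  1  1
 4  0  0  1  1  1  2  2  2  2  2  2
 4  0  0  1  1  1  2  2  2  3  3  3
 5  0  0  1  1  2  2  2  3  3  3  3
 6  0  0  1  2  2  2  3  3  3  3  3
 3  0  1  1  2  2  2  3  3  3  3  3
 6  0  1  2  2  2  2  3  3  3  3  3
 5  0  1  2  2  3  3  3  4  4  4  4
 3  0  1  2  2  3  3  3  4  4  4  4
 6  0  1  2  3  3  3  4  4  4  4  4
 6  0  1  2  3  3  3  4  4  4  4  4
 3  0  1  2  3  3  3  4  4  4  4  4
 6  0  1  2  3  3  3  4  4  4  4  4
 3  0  1  2  3  3  3  4  4  4  4  4
 5  0  1  2  3  4  4  4  5  5  5  5
dp[15][10] = 5. One LCS (by backtracking along matches): 6, 6, 5, 6, 5.

5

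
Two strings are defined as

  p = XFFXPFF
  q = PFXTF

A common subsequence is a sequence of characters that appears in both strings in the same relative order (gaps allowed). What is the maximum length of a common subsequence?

One common subsequence of length 3: F at p[3]=q[2] → X at p[4]=q[3] → F at p[7]=q[5]. dp[7][5] = 3 confirms this is the maximum.

3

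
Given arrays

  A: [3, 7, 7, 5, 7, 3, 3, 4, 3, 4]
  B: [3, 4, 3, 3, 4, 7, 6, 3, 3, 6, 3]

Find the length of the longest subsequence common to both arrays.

Pick 3 (A #1, B #4), 7 (A #2, B #6), 3 (A #6, B #8), 3 (A #7, B #9), 3 (A #9, B #11); all 5 values appear in both, in order. dp[10][11] = 5 confirms this is the maximum.

5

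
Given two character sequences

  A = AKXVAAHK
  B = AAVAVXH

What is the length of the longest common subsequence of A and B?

4

Taking A [1,2], V [4,3], A [5,4], H [7,7] gives a common subsequence of length 4, and the DP table's final entry dp[8][7] is also 4, so no common subsequence is longer.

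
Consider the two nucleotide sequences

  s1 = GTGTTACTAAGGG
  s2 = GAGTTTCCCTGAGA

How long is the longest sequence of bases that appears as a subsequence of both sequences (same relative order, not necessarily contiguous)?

8

Taking G (s1 #1, s2 #3) → T (s1 #2, s2 #4) → T (s1 #4, s2 #5) → T (s1 #5, s2 #6) → C (s1 #7, s2 #9) → T (s1 #8, s2 #10) → A (s1 #9, s2 #12) → A (s1 #10, s2 #14) gives a common subsequence of length 8. Since dp[13][14] = 8, nothing longer is possible.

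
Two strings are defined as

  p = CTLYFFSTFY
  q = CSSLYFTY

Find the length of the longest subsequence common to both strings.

6

Taking C at p[1]=q[1]; then L at p[3]=q[4]; then Y at p[4]=q[5]; then F at p[6]=q[6]; then T at p[8]=q[7]; then Y at p[10]=q[8] gives a common subsequence of length 6. The LCS DP gives dp[10][8] = 6, so this is optimal.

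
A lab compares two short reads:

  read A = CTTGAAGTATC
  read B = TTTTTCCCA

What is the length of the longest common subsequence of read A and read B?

Pick T [2,2]; then T [3,3]; then T [8,4]; then T [10,5]; then C [11,8]; all 5 bases appear in both, in order. The LCS DP gives dp[11][9] = 5, so this is optimal.

5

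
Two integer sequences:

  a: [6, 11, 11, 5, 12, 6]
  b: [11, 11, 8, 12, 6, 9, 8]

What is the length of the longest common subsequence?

4

Let dp[i][j] be the LCS length of the first i values of a and the first j values of b. dp[i][j] = dp[i-1][j-1]+1 when the i-th and j-th values match, else max(dp[i-1][j], dp[i][j-1]).
    · 11 11  8 12  6  9  8
 ·  0  0  0  0  0  0  0  0
 6  0  0  0  0  0  1  1  1
11  0  1  1  1  1  1  1  1
11  0  1  2  2  2  2  2  2
 5  0  1  2  2  2  2  2  2
12  0  1  2  2  3  3  3  3
 6  0  1  2  2  3  4  4  4
dp[6][7] = 4. One LCS (by backtracking along matches): 11, 11, 12, 6.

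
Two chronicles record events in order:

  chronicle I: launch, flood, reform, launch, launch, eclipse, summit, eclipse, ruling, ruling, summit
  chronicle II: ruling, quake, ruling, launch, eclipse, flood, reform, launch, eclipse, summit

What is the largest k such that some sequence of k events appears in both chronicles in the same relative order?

Match launch (chronicle I #1, chronicle II #4), then flood (chronicle I #2, chronicle II #6), then reform (chronicle I #3, chronicle II #7), then launch (chronicle I #5, chronicle II #8), then eclipse (chronicle I #8, chronicle II #9), then summit (chronicle I #11, chronicle II #10) — 6 events in the same relative order in both. dp[11][10] = 6 confirms this is the maximum.

6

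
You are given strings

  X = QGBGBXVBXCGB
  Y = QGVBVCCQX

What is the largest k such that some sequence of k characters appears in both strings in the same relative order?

5

Match Q (X #1, Y #1) → G (X #2, Y #2) → B (X #5, Y #4) → V (X #7, Y #5) → X (X #9, Y #9) — 5 characters in the same relative order in both, and the DP table's final entry dp[12][9] is also 5, so no common subsequence is longer.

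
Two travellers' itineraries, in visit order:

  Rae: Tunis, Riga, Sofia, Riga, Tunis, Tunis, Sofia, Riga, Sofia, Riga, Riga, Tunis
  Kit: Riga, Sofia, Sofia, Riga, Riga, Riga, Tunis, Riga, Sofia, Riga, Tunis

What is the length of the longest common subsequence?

8

Pick Riga (Rae #2, Kit #1); then Sofia (Rae #3, Kit #3); then Riga (Rae #4, Kit #6); then Tunis (Rae #6, Kit #7); then Riga (Rae #8, Kit #8); then Sofia (Rae #9, Kit #9); then Riga (Rae #11, Kit #10); then Tunis (Rae #12, Kit #11); all 8 stops appear in both, in order. The LCS DP gives dp[12][11] = 8, so this is optimal.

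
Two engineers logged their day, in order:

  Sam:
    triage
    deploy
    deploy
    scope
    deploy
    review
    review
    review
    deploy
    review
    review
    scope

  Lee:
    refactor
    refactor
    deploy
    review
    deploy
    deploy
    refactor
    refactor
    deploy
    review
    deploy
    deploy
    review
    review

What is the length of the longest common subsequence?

One common subsequence of length 7: deploy (Sam #2, Lee #5), deploy (Sam #3, Lee #6), deploy (Sam #5, Lee #9), review (Sam #6, Lee #10), deploy (Sam #9, Lee #12), review (Sam #10, Lee #13), review (Sam #11, Lee #14). The LCS DP gives dp[12][14] = 7, so this is optimal.

7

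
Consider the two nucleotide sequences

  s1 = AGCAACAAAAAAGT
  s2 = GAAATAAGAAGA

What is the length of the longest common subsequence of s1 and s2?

9

Pick G (s1 #2, s2 #1), then A (s1 #4, s2 #2), then A (s1 #5, s2 #3), then A (s1 #7, s2 #4), then A (s1 #8, s2 #6), then A (s1 #9, s2 #7), then A (s1 #10, s2 #9), then A (s1 #11, s2 #10), then A (s1 #12, s2 #12); all 9 bases appear in both, in order, and the DP table's final entry dp[14][12] is also 9, so no common subsequence is longer.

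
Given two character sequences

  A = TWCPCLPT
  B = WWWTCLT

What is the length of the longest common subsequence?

4

Taking T (A #1, B #4) → C (A #5, B #5) → L (A #6, B #6) → T (A #8, B #7) gives a common subsequence of length 4. The LCS DP gives dp[8][7] = 4, so this is optimal.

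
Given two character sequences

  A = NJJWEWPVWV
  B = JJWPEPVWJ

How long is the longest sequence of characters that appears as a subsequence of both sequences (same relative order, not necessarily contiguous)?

7

Let dp[i][j] be the LCS length of the first i characters of A and the first j characters of B. dp[i][j] = dp[i-1][j-1]+1 when the i-th and j-th characters match, else max(dp[i-1][j], dp[i][j-1]).
    ·  J  J  W  P  E  P  V  W  J
 ·  0  0  0  0  0  0  0  0  0  0
 N  0  0  0  0  0  0  0  0  0  0
 J  0  1  1  1  1  1  1  1  1  1
 J  0  1  2  2  2  2  2  2  2  2
 W  0  1  2  3  3  3  3  3  3  3
 E  0  1  2  3  3  4  4  4  4  4
 W  0  1  2  3  3  4  4  4  5  5
 P  0  1  2  3  4  4  5  5  5  5
 V  0  1  2  3  4  4  5  6  6  6
 W  0  1  2  3  4  4  5  6  7  7
 V  0  1  2  3  4  4  5  6  7  7
dp[10][9] = 7. One LCS (by backtracking along matches): JJWEPVW.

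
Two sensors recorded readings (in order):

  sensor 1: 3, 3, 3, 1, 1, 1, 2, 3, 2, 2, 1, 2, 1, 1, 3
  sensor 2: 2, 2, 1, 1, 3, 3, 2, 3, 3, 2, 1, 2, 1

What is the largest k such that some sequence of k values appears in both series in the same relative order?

8

Taking 3 at sensor 1[1]=sensor 2[5]; then 3 at sensor 1[2]=sensor 2[6]; then 3 at sensor 1[3]=sensor 2[8]; then 3 at sensor 1[8]=sensor 2[9]; then 2 at sensor 1[10]=sensor 2[10]; then 1 at sensor 1[11]=sensor 2[11]; then 2 at sensor 1[12]=sensor 2[12]; then 1 at sensor 1[14]=sensor 2[13] gives a common subsequence of length 8. Since dp[15][13] = 8, nothing longer is possible.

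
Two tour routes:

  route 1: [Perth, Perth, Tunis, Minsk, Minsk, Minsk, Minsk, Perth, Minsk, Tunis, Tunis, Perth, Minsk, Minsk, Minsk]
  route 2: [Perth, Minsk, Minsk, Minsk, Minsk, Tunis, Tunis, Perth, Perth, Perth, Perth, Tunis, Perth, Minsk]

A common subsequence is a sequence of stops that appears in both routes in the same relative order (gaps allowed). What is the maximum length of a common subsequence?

One common subsequence of length 9: Perth at route 1[2]=route 2[1]; then Minsk at route 1[4]=route 2[2]; then Minsk at route 1[5]=route 2[3]; then Minsk at route 1[6]=route 2[4]; then Minsk at route 1[7]=route 2[5]; then Perth at route 1[8]=route 2[11]; then Tunis at route 1[11]=route 2[12]; then Perth at route 1[12]=route 2[13]; then Minsk at route 1[15]=route 2[14]. The LCS DP gives dp[15][14] = 9, so this is optimal.

9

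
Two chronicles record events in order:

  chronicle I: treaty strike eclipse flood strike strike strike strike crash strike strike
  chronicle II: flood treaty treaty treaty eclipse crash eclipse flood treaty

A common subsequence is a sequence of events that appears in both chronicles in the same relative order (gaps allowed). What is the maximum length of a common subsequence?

Taking treaty (chronicle I #1, chronicle II #4), then eclipse (chronicle I #3, chronicle II #7), then flood (chronicle I #4, chronicle II #8) gives a common subsequence of length 3. The LCS DP gives dp[11][9] = 3, so this is optimal.

3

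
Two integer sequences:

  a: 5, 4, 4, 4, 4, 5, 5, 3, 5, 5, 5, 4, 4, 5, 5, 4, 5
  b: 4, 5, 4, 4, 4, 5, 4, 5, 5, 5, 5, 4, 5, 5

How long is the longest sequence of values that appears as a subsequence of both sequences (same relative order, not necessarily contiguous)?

12

One common subsequence of length 12: 5 at a[1]=b[2] → 4 at a[2]=b[3] → 4 at a[3]=b[4] → 4 at a[4]=b[5] → 4 at a[5]=b[7] → 5 at a[7]=b[8] → 5 at a[9]=b[9] → 5 at a[10]=b[10] → 5 at a[11]=b[11] → 4 at a[13]=b[12] → 5 at a[15]=b[13] → 5 at a[17]=b[14]. The LCS DP gives dp[17][14] = 12, so this is optimal.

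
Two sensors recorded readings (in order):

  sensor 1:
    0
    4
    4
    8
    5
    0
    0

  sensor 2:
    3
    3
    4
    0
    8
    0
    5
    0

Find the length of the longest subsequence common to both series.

4

Let dp[i][j] be the LCS length of the first i values of sensor 1 and the first j values of sensor 2. dp[i][j] = dp[i-1][j-1]+1 when the i-th and j-th values match, else max(dp[i-1][j], dp[i][j-1]).
    ·  3  3  4  0  8  0  5  0
 ·  0  0  0  0  0  0  0  0  0
 0  0  0  0  0  1  1  1  1  1
 4  0  0  0  1  1  1  1  1  1
 4  0  0  0  1  1  1  1  1  1
 8  0  0  0  1  1  2  2  2  2
 5  0  0  0  1  1  2  2  3  3
 0  0  0  0  1  2  2  3  3  4
 0  0  0  0  1  2  2  3  3  4
dp[7][8] = 4. One LCS (by backtracking along matches): 0, 8, 5, 0.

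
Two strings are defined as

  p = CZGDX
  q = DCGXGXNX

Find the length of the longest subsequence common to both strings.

3

Let dp[i][j] be the LCS length of the first i characters of p and the first j characters of q. dp[i][j] = dp[i-1][j-1]+1 when the i-th and j-th characters match, else max(dp[i-1][j], dp[i][j-1]).
    ·  D  C  G  X  G  X  N  X
 ·  0  0  0  0  0  0  0  0  0
 C  0  0  1  1  1  1  1  1  1
 Z  0  0  1  1  1  1  1  1  1
 G  0  0  1  2  2  2  2  2  2
 D  0  1  1  2  2  2  2  2  2
 X  0  1  1  2  3  3  3  3  3
dp[5][8] = 3. One LCS (by backtracking along matches): CGX.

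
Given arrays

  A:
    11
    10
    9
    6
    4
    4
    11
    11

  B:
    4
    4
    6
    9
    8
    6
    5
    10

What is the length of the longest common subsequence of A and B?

Let dp[i][j] be the LCS length of the first i values of A and the first j values of B. dp[i][j] = dp[i-1][j-1]+1 when the i-th and j-th values match, else max(dp[i-1][j], dp[i][j-1]).
    ·  4  4  6  9  8  6  5 10
 ·  0  0  0  0  0  0  0  0  0
11  0  0  0  0  0  0  0  0  0
10  0  0  0  0  0  0  0  0  1
 9  0  0  0  0  1  1  1  1  1
 6  0  0  0  1  1  1  2  2  2
 4  0  1  1  1  1  1  2  2  2
 4  0  1  2  2  2  2  2  2  2
11  0  1  2  2  2  2  2  2  2
11  0  1  2  2  2  2  2  2  2
dp[8][8] = 2. One LCS (by backtracking along matches): 9, 6.

2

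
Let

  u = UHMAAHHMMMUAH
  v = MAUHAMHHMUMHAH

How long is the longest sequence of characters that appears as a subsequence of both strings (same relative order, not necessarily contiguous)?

9

Pick U at u[1]=v[3] → H at u[2]=v[4] → M at u[3]=v[6] → H at u[6]=v[7] → H at u[7]=v[8] → M at u[8]=v[9] → M at u[9]=v[11] → A at u[12]=v[13] → H at u[13]=v[14]; all 9 characters appear in both, in order. The LCS DP gives dp[13][14] = 9, so this is optimal.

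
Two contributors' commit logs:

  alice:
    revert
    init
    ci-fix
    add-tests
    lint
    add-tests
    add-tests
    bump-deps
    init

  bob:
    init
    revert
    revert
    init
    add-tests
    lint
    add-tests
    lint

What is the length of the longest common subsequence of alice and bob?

5

Pick revert at alice[1]=bob[3]; then init at alice[2]=bob[4]; then add-tests at alice[4]=bob[5]; then lint at alice[5]=bob[6]; then add-tests at alice[6]=bob[7]; all 5 commits appear in both, in order. Since dp[9][8] = 5, nothing longer is possible.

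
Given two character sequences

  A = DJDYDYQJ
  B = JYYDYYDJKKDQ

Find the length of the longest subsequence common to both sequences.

5

One common subsequence of length 5: J at A[2]=B[1], D at A[3]=B[4], Y at A[4]=B[6], D at A[5]=B[11], Q at A[7]=B[12]. Since dp[8][12] = 5, nothing longer is possible.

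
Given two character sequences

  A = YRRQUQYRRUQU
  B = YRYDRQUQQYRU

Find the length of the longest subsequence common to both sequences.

Let dp[i][j] be the LCS length of the first i characters of A and the first j characters of B. dp[i][j] = dp[i-1][j-1]+1 when the i-th and j-th characters match, else max(dp[i-1][j], dp[i][j-1]).
    ·  Y  R  Y  D  R  Q  U  Q  Q  Y  R  U
 ·  0  0  0  0  0  0  0  0  0  0  0  0  0
 Y  0  1  1  1  1  1  1  1  1  1  1  1  1
 R  0  1  2  2  2  2  2  2  2  2  2  2  2
 R  0  1  2  2  2  3  3  3  3  3  3  3  3
 Q  0  1  2  2  2  3  4  4  4  4  4  4  4
 U  0  1  2  2  2  3  4  5  5  5  5  5  5
 Q  0  1  2  2  2  3  4  5  6  6  6  6  6
 Y  0  1  2  3  3  3  4  5  6  6  7  7  7
 R  0  1  2  3  3  4  4  5  6  6  7  8  8
 R  0  1  2  3  3  4  4  5  6  6  7  8  8
 U  0  1  2  3  3  4  4  5  6  6  7  8  9
 Q  0  1  2  3  3  4  5  5  6  7  7  8  9
 U  0  1  2  3  3  4  5  6  6  7  7  8  9
dp[12][12] = 9. One LCS (by backtracking along matches): YRRQUQYRU.

9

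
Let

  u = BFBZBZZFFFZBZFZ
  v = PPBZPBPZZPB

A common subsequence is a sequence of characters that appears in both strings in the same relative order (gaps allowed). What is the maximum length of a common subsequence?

One common subsequence of length 6: B [3,3], then Z [4,4], then B [5,6], then Z [6,8], then Z [7,9], then B [12,11]. The LCS DP gives dp[15][11] = 6, so this is optimal.

6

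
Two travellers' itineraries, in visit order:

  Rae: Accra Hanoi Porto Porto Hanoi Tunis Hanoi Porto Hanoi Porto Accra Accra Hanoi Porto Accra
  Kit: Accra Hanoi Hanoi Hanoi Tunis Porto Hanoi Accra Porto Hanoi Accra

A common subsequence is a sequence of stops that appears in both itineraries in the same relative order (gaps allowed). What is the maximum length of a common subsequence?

9

Taking Accra at Rae[1]=Kit[1]; then Hanoi at Rae[2]=Kit[3]; then Hanoi at Rae[5]=Kit[4]; then Tunis at Rae[6]=Kit[5]; then Porto at Rae[8]=Kit[6]; then Hanoi at Rae[9]=Kit[7]; then Porto at Rae[10]=Kit[9]; then Hanoi at Rae[13]=Kit[10]; then Accra at Rae[15]=Kit[11] gives a common subsequence of length 9. dp[15][11] = 9 confirms this is the maximum.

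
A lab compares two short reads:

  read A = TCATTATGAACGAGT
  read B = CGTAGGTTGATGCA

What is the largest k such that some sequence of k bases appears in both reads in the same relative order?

9

Taking T (read A #1, read B #3), A (read A #3, read B #4), T (read A #4, read B #7), T (read A #5, read B #8), A (read A #6, read B #10), T (read A #7, read B #11), G (read A #8, read B #12), C (read A #11, read B #13), A (read A #13, read B #14) gives a common subsequence of length 9, and the DP table's final entry dp[15][14] is also 9, so no common subsequence is longer.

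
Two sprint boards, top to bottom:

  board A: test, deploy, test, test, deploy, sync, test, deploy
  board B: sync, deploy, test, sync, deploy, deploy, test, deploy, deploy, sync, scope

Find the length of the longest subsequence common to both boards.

5

Taking test [1,3]; then deploy [2,6]; then test [3,7]; then deploy [5,9]; then sync [6,10] gives a common subsequence of length 5. The LCS DP gives dp[8][11] = 5, so this is optimal.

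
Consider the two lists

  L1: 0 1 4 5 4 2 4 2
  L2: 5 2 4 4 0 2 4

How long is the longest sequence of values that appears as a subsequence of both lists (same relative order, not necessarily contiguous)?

4

One common subsequence of length 4: 4 [3,3]; then 4 [5,4]; then 2 [6,6]; then 4 [7,7], and the DP table's final entry dp[8][7] is also 4, so no common subsequence is longer.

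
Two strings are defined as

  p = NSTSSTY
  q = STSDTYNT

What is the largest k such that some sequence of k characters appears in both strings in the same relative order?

5

Let dp[i][j] be the LCS length of the first i characters of p and the first j characters of q. dp[i][j] = dp[i-1][j-1]+1 when the i-th and j-th characters match, else max(dp[i-1][j], dp[i][j-1]).
    ·  S  T  S  D  T  Y  N  T
 ·  0  0  0  0  0  0  0  0  0
 N  0  0  0  0  0  0  0  1  1
 S  0  1  1  1  1  1  1  1  1
 T  0  1  2  2  2  2  2  2  2
 S  0  1  2  3  3  3  3  3  3
 S  0  1  2  3  3  3  3  3  3
 T  0  1  2  3  3  4  4  4  4
 Y  0  1  2  3  3  4  5  5  5
dp[7][8] = 5. One LCS (by backtracking along matches): STSTY.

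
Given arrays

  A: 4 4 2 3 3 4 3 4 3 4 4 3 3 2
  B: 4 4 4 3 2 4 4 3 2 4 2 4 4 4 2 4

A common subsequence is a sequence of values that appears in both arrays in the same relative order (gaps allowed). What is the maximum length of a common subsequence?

9

Taking 4 (A #1, B #2), 4 (A #2, B #3), 2 (A #3, B #5), 3 (A #4, B #8), 4 (A #6, B #10), 4 (A #8, B #12), 4 (A #10, B #13), 4 (A #11, B #14), 2 (A #14, B #15) gives a common subsequence of length 9. dp[14][16] = 9 confirms this is the maximum.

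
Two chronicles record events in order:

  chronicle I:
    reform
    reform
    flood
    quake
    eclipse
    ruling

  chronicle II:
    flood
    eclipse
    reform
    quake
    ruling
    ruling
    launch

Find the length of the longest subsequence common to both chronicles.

3

Match reform at chronicle I[2]=chronicle II[3]; then quake at chronicle I[4]=chronicle II[4]; then ruling at chronicle I[6]=chronicle II[6] — 3 events in the same relative order in both. Since dp[6][7] = 3, nothing longer is possible.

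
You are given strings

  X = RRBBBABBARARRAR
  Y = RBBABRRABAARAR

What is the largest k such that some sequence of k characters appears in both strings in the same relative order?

11

Taking R [2,1]; then B [3,2]; then B [4,3]; then B [5,5]; then A [6,8]; then B [8,9]; then A [9,10]; then A [11,11]; then R [13,12]; then A [14,13]; then R [15,14] gives a common subsequence of length 11. dp[15][14] = 11 confirms this is the maximum.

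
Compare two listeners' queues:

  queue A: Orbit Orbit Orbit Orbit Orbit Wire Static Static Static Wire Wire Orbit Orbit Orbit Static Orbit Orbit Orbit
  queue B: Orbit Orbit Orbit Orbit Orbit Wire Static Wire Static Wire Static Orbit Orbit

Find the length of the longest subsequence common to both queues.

12

Pick Orbit [1,1], then Orbit [2,2], then Orbit [3,3], then Orbit [4,4], then Orbit [5,5], then Wire [6,6], then Static [7,7], then Static [9,9], then Wire [11,10], then Static [15,11], then Orbit [17,12], then Orbit [18,13]; all 12 songs appear in both, in order. Since dp[18][13] = 12, nothing longer is possible.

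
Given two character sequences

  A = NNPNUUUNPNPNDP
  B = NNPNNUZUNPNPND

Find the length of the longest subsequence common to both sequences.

Pick N at A[1]=B[1], N at A[2]=B[2], P at A[3]=B[3], N at A[4]=B[5], U at A[5]=B[6], U at A[7]=B[8], N at A[8]=B[9], P at A[9]=B[10], N at A[10]=B[11], P at A[11]=B[12], N at A[12]=B[13], D at A[13]=B[14]; all 12 characters appear in both, in order. The LCS DP gives dp[14][14] = 12, so this is optimal.

12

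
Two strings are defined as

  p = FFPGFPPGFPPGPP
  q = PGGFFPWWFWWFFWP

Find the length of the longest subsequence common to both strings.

6

Pick F at p[1]=q[4], then F at p[2]=q[5], then P at p[3]=q[6], then F at p[5]=q[12], then F at p[9]=q[13], then P at p[14]=q[15]; all 6 characters appear in both, in order, and the DP table's final entry dp[14][15] is also 6, so no common subsequence is longer.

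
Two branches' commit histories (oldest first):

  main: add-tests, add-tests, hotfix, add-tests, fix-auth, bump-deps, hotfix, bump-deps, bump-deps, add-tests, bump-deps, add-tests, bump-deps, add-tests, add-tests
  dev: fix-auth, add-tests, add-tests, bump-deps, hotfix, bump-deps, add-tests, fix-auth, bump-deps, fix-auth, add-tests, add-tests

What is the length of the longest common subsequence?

Match add-tests (main #2, dev #2) → add-tests (main #4, dev #3) → bump-deps (main #6, dev #4) → hotfix (main #7, dev #5) → bump-deps (main #9, dev #6) → add-tests (main #10, dev #7) → bump-deps (main #11, dev #9) → add-tests (main #14, dev #11) → add-tests (main #15, dev #12) — 9 commits in the same relative order in both. dp[15][12] = 9 confirms this is the maximum.

9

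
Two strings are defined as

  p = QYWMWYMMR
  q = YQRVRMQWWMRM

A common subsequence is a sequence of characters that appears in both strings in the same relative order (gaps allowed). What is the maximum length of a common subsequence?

Pick Q at p[1]=q[7]; then W at p[3]=q[8]; then W at p[5]=q[9]; then M at p[7]=q[10]; then M at p[8]=q[12]; all 5 characters appear in both, in order. The LCS DP gives dp[9][12] = 5, so this is optimal.

5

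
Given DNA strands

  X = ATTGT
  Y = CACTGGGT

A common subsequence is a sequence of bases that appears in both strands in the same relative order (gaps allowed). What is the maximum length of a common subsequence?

4

One common subsequence of length 4: A (X #1, Y #2) → T (X #2, Y #4) → G (X #4, Y #7) → T (X #5, Y #8). dp[5][8] = 4 confirms this is the maximum.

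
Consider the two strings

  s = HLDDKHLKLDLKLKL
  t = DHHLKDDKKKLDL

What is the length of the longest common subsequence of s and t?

9

One common subsequence of length 9: H at s[1]=t[3] → L at s[2]=t[4] → D at s[3]=t[6] → D at s[4]=t[7] → K at s[5]=t[9] → K at s[8]=t[10] → L at s[9]=t[11] → D at s[10]=t[12] → L at s[15]=t[13], and the DP table's final entry dp[15][13] is also 9, so no common subsequence is longer.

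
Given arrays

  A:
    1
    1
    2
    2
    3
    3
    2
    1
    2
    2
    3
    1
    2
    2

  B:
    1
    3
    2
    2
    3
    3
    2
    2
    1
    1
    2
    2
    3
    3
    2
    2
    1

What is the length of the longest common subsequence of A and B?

12

One common subsequence of length 12: 1 (A #1, B #1), 2 (A #3, B #3), 2 (A #4, B #4), 3 (A #5, B #5), 3 (A #6, B #6), 2 (A #7, B #8), 1 (A #8, B #10), 2 (A #9, B #11), 2 (A #10, B #12), 3 (A #11, B #14), 2 (A #13, B #15), 2 (A #14, B #16). dp[14][17] = 12 confirms this is the maximum.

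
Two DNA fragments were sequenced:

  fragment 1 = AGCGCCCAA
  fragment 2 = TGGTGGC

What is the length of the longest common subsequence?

Let dp[i][j] be the LCS length of the first i bases of fragment 1 and the first j bases of fragment 2. dp[i][j] = dp[i-1][j-1]+1 when the i-th and j-th bases match, else max(dp[i-1][j], dp[i][j-1]).
    ·  T  G  G  T  G  G  C
 ·  0  0  0  0  0  0  0  0
 A  0  0  0  0  0  0  0  0
 G  0  0  1  1  1  1  1  1
 C  0  0  1  1  1  1  1  2
 G  0  0  1  2  2  2  2  2
 C  0  0  1  2  2  2  2  3
 C  0  0  1  2  2  2  2  3
 C  0  0  1  2  2  2  2  3
 A  0  0  1  2  2  2  2  3
 A  0  0  1  2  2  2  2  3
dp[9][7] = 3. One LCS (by backtracking along matches): GGC.

3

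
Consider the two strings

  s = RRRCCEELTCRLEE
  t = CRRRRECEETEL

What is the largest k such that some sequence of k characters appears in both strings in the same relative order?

8

One common subsequence of length 8: R at s[1]=t[3] → R at s[2]=t[4] → R at s[3]=t[5] → C at s[5]=t[7] → E at s[6]=t[8] → E at s[7]=t[9] → T at s[9]=t[10] → L at s[12]=t[12]. dp[14][12] = 8 confirms this is the maximum.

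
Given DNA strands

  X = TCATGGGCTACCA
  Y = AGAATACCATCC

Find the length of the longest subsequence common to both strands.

Match A (X #3, Y #1), then G (X #5, Y #2), then T (X #9, Y #5), then A (X #10, Y #6), then C (X #11, Y #7), then C (X #12, Y #8), then A (X #13, Y #9) — 7 bases in the same relative order in both. The LCS DP gives dp[13][12] = 7, so this is optimal.

7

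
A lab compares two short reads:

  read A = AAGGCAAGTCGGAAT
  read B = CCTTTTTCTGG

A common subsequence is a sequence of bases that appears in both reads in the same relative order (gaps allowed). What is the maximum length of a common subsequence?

Taking C (read A #5, read B #2), T (read A #9, read B #7), C (read A #10, read B #8), G (read A #11, read B #10), G (read A #12, read B #11) gives a common subsequence of length 5. dp[15][11] = 5 confirms this is the maximum.

5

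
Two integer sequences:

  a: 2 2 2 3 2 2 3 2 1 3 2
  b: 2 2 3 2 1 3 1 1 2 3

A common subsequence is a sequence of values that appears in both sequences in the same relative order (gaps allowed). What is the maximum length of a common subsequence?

One common subsequence of length 7: 2 [2,1] → 2 [3,2] → 3 [4,3] → 2 [5,4] → 3 [7,6] → 2 [8,9] → 3 [10,10]. The LCS DP gives dp[11][10] = 7, so this is optimal.

7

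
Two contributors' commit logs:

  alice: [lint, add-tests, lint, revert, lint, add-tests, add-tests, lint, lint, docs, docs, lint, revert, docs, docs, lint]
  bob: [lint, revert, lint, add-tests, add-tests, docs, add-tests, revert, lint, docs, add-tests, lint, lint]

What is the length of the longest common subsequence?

9

One common subsequence of length 9: lint (alice #3, bob #1), then revert (alice #4, bob #2), then lint (alice #5, bob #3), then add-tests (alice #6, bob #5), then add-tests (alice #7, bob #7), then lint (alice #9, bob #9), then docs (alice #10, bob #10), then lint (alice #12, bob #12), then lint (alice #16, bob #13). Since dp[16][13] = 9, nothing longer is possible.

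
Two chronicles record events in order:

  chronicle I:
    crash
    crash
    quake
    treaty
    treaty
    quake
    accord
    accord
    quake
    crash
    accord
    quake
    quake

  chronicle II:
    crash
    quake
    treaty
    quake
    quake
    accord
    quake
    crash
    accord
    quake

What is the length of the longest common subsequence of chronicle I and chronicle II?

Taking crash (chronicle I #2, chronicle II #1) → quake (chronicle I #3, chronicle II #2) → treaty (chronicle I #4, chronicle II #3) → quake (chronicle I #6, chronicle II #5) → accord (chronicle I #8, chronicle II #6) → quake (chronicle I #9, chronicle II #7) → crash (chronicle I #10, chronicle II #8) → accord (chronicle I #11, chronicle II #9) → quake (chronicle I #13, chronicle II #10) gives a common subsequence of length 9. Since dp[13][10] = 9, nothing longer is possible.

9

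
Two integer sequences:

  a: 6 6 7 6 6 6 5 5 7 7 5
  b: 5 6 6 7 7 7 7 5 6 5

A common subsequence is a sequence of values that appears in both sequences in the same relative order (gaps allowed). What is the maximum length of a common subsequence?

6

Let dp[i][j] be the LCS length of the first i values of a and the first j values of b. dp[i][j] = dp[i-1][j-1]+1 when the i-th and j-th values match, else max(dp[i-1][j], dp[i][j-1]).
    ·  5  6  6  7  7  7  7  5  6  5
 ·  0  0  0  0  0  0  0  0  0  0  0
 6  0  0  1  1  1  1  1  1  1  1  1
 6  0  0  1  2  2  2  2  2  2  2  2
 7  0  0  1  2  3  3  3  3  3  3  3
 6  0  0  1  2  3  3  3  3  3  4  4
 6  0  0  1  2  3  3  3  3  3  4  4
 6  0  0  1  2  3  3  3  3  3  4  4
 5  0  1  1  2  3  3  3  3  4  4  5
 5  0  1  1  2  3  3  3  3  4  4  5
 7  0  1  1  2  3  4  4  4  4  4  5
 7  0  1  1  2  3  4  5  5  5  5  5
 5  0  1  1  2  3  4  5  5  6  6  6
dp[11][10] = 6. One LCS (by backtracking along matches): 6, 6, 7, 7, 7, 5.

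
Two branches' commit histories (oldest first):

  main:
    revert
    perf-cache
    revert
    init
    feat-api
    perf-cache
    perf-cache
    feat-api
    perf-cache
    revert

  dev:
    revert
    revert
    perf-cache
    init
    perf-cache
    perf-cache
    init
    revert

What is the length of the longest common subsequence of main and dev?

Taking revert (main #1, dev #2), then perf-cache (main #2, dev #3), then init (main #4, dev #4), then perf-cache (main #6, dev #5), then perf-cache (main #7, dev #6), then revert (main #10, dev #8) gives a common subsequence of length 6. Since dp[10][8] = 6, nothing longer is possible.

6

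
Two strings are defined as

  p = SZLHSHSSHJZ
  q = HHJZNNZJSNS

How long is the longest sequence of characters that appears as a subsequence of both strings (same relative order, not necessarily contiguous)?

4

Let dp[i][j] be the LCS length of the first i characters of p and the first j characters of q. dp[i][j] = dp[i-1][j-1]+1 when the i-th and j-th characters match, else max(dp[i-1][j], dp[i][j-1]).
    ·  H  H  J  Z  N  N  Z  J  S  N  S
 ·  0  0  0  0  0  0  0  0  0  0  0  0
 S  0  0  0  0  0  0  0  0  0  1  1  1
 Z  0  0  0  0  1  1  1  1  1  1  1  1
 L  0  0  0  0  1  1  1  1  1  1  1  1
 H  0  1  1  1  1  1  1  1  1  1  1  1
 S  0  1  1  1  1  1  1  1  1  2  2  2
 H  0  1  2  2  2  2  2  2  2  2  2  2
 S  0  1  2  2  2  2  2  2  2  3  3  3
 S  0  1  2  2  2  2  2  2  2  3  3  4
 H  0  1  2  2  2  2  2  2  2  3  3  4
 J  0  1  2  3  3  3  3  3  3  3  3  4
 Z  0  1  2  3  4  4  4  4  4  4  4  4
dp[11][11] = 4. One LCS (by backtracking along matches): HHSS.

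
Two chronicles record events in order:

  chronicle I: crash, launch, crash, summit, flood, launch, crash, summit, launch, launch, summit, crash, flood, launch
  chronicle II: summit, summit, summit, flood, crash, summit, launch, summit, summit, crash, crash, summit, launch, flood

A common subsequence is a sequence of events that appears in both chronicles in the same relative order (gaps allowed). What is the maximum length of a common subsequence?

8

Match summit (chronicle I #4, chronicle II #3) → flood (chronicle I #5, chronicle II #4) → crash (chronicle I #7, chronicle II #5) → summit (chronicle I #8, chronicle II #6) → launch (chronicle I #9, chronicle II #7) → summit (chronicle I #11, chronicle II #9) → crash (chronicle I #12, chronicle II #11) → flood (chronicle I #13, chronicle II #14) — 8 events in the same relative order in both. Since dp[14][14] = 8, nothing longer is possible.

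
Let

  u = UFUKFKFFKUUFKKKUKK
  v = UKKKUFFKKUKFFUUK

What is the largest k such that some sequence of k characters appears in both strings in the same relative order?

11

Match U [3,1], then K [4,2], then K [6,3], then K [9,4], then U [10,5], then F [12,7], then K [13,8], then K [14,9], then K [15,11], then U [16,15], then K [18,16] — 11 characters in the same relative order in both. The LCS DP gives dp[18][16] = 11, so this is optimal.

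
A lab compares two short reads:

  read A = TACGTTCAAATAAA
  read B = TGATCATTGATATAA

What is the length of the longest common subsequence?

10

Match T at read A[1]=read B[1], then A at read A[2]=read B[3], then C at read A[3]=read B[5], then T at read A[5]=read B[7], then T at read A[6]=read B[8], then A at read A[8]=read B[10], then A at read A[10]=read B[12], then T at read A[11]=read B[13], then A at read A[13]=read B[14], then A at read A[14]=read B[15] — 10 bases in the same relative order in both. Since dp[14][15] = 10, nothing longer is possible.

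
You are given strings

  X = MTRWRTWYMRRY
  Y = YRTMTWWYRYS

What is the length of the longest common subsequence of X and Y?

Let dp[i][j] be the LCS length of the first i characters of X and the first j characters of Y. dp[i][j] = dp[i-1][j-1]+1 when the i-th and j-th characters match, else max(dp[i-1][j], dp[i][j-1]).
    ·  Y  R  T  M  T  W  W  Y  R  Y  S
 ·  0  0  0  0  0  0  0  0  0  0  0  0
 M  0  0  0  0  1  1  1  1  1  1  1  1
 T  0  0  0  1  1  2  2  2  2  2  2  2
 R  0  0  1  1  1  2  2  2  2  3  3  3
 W  0  0  1  1  1  2  3  3  3  3  3  3
 R  0  0  1  1  1  2  3  3  3  4  4  4
 T  0  0  1  2  2  2  3  3  3  4  4  4
 W  0  0  1  2  2  2  3  4  4  4  4  4
 Y  0  1  1  2  2  2  3  4  5  5  5  5
 M  0  1  1  2  3  3  3  4  5  5  5  5
 R  0  1  2  2  3  3  3  4  5  6  6  6
 R  0  1  2  2  3  3  3  4  5  6  6  6
 Y  0  1  2  2  3  3  3  4  5  6  7  7
dp[12][11] = 7. One LCS (by backtracking along matches): MTWWYRY.

7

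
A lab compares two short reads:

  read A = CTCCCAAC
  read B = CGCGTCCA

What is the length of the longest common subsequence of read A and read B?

Let dp[i][j] be the LCS length of the first i bases of read A and the first j bases of read B. dp[i][j] = dp[i-1][j-1]+1 when the i-th and j-th bases match, else max(dp[i-1][j], dp[i][j-1]).
    ·  C  G  C  G  T  C  C  A
 ·  0  0  0  0  0  0  0  0  0
 C  0  1  1  1  1  1  1  1  1
 T  0  1  1  1  1  2  2  2  2
 C  0  1  1  2  2  2  3  3  3
 C  0  1  1  2  2  2  3  4  4
 C  0  1  1  2  2  2  3  4  4
 A  0  1  1  2  2  2  3  4  5
 A  0  1  1  2  2  2  3  4  5
 C  0  1  1  2  2  2  3  4  5
dp[8][8] = 5. One LCS (by backtracking along matches): CTCCA.

5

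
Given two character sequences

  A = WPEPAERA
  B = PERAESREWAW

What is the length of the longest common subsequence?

6

Let dp[i][j] be the LCS length of the first i characters of A and the first j characters of B. dp[i][j] = dp[i-1][j-1]+1 when the i-th and j-th characters match, else max(dp[i-1][j], dp[i][j-1]).
    ·  P  E  R  A  E  S  R  E  W  A  W
 ·  0  0  0  0  0  0  0  0  0  0  0  0
 W  0  0  0  0  0  0  0  0  0  1  1  1
 P  0  1  1  1  1  1  1  1  1  1  1  1
 E  0  1  2  2  2  2  2  2  2  2  2  2
 P  0  1  2  2  2  2  2  2  2  2  2  2
 A  0  1  2  2  3  3  3  3  3  3  3  3
 E  0  1  2  2  3  4  4  4  4  4  4  4
 R  0  1  2  3  3  4  4  5  5  5  5  5
 A  0  1  2  3  4  4  4  5  5  5  6  6
dp[8][11] = 6. One LCS (by backtracking along matches): PEAERA.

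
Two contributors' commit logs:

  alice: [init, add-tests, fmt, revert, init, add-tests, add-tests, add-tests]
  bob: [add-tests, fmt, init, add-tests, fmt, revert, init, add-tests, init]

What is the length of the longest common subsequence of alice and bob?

6

Match init at alice[1]=bob[3], then add-tests at alice[2]=bob[4], then fmt at alice[3]=bob[5], then revert at alice[4]=bob[6], then init at alice[5]=bob[7], then add-tests at alice[6]=bob[8] — 6 commits in the same relative order in both. Since dp[8][9] = 6, nothing longer is possible.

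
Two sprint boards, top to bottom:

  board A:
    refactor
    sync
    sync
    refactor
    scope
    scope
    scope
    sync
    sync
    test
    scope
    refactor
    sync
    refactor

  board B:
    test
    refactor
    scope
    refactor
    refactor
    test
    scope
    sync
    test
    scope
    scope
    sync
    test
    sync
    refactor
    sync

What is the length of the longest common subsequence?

9

One common subsequence of length 9: refactor at board A[1]=board B[4], refactor at board A[4]=board B[5], scope at board A[5]=board B[7], scope at board A[6]=board B[10], scope at board A[7]=board B[11], sync at board A[8]=board B[12], sync at board A[9]=board B[14], refactor at board A[12]=board B[15], sync at board A[13]=board B[16], and the DP table's final entry dp[14][16] is also 9, so no common subsequence is longer.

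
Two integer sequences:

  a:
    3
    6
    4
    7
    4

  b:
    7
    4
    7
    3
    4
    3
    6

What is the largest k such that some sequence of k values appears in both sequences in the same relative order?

Taking 4 [3,2]; then 7 [4,3]; then 4 [5,5] gives a common subsequence of length 3. dp[5][7] = 3 confirms this is the maximum.

3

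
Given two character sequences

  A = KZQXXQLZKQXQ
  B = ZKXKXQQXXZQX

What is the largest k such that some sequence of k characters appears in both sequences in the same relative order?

7

Let dp[i][j] be the LCS length of the first i characters of A and the first j characters of B. dp[i][j] = dp[i-1][j-1]+1 when the i-th and j-th characters match, else max(dp[i-1][j], dp[i][j-1]).
    ·  Z  K  X  K  X  Q  Q  X  X  Z  Q  X
 ·  0  0  0  0  0  0  0  0  0  0  0  0  0
 K  0  0  1  1  1  1  1  1  1  1  1  1  1
 Z  0  1  1  1  1  1  1  1  1  1  2  2  2
 Q  0  1  1  1  1  1  2  2  2  2  2  3  3
 X  0  1  1  2  2  2  2  2  3  3  3  3  4
 X  0  1  1  2  2  3  3  3  3  4  4  4  4
 Q  0  1  1  2  2  3  4  4  4  4  4  5  5
 L  0  1  1  2  2  3  4  4  4  4  4  5  5
 Z  0  1  1  2  2  3  4  4  4  4  5  5  5
 K  0  1  2  2  3  3  4  4  4  4  5  5  5
 Q  0  1  2  2  3  3  4  5  5  5  5  6  6
 X  0  1  2  3  3  4  4  5  6  6  6  6  7
 Q  0  1  2  3  3  4  5  5  6  6  6  7  7
dp[12][12] = 7. One LCS (by backtracking along matches): KQXXZQX.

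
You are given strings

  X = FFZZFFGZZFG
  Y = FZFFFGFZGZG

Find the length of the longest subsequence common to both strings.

8

Pick F (X #1, Y #1), F (X #2, Y #3), F (X #5, Y #4), F (X #6, Y #5), G (X #7, Y #6), Z (X #8, Y #8), Z (X #9, Y #10), G (X #11, Y #11); all 8 characters appear in both, in order. dp[11][11] = 8 confirms this is the maximum.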